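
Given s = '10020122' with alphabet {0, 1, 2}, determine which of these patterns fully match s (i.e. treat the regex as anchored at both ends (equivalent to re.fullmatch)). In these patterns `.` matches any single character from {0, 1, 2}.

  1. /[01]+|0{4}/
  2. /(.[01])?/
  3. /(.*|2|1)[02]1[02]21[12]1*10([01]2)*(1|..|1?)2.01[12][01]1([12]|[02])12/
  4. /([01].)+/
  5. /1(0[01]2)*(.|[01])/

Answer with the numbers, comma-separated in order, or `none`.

1 → no match
2 → no match
3 → no match — must end with '12'
4 → no match
5 → match

5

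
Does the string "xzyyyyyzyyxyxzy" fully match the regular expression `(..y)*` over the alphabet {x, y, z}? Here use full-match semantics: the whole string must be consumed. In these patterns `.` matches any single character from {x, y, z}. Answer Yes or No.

Yes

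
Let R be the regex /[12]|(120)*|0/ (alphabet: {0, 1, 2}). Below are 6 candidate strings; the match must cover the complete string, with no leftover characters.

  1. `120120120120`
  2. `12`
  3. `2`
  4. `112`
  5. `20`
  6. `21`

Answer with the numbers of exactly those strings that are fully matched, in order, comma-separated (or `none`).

1 → match
2 → no match
3 → match
4 → no match
5 → no match
6 → no match

1, 3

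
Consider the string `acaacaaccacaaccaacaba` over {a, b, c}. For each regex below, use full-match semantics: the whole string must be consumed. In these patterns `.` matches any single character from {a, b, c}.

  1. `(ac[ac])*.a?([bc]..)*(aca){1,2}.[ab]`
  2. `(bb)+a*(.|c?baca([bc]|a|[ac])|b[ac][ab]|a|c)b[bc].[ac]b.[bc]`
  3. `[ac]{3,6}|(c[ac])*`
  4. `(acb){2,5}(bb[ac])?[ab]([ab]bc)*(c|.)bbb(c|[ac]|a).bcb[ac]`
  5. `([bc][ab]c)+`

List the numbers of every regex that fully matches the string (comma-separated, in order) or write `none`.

1 → match
2 → no match — must start with `bb`
3 → no match
4 → no match — must start with `acb`
5 → no match — must end with `c`

1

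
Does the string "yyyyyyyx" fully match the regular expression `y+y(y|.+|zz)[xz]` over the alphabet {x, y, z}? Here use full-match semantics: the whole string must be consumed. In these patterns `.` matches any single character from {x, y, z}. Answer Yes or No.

Yes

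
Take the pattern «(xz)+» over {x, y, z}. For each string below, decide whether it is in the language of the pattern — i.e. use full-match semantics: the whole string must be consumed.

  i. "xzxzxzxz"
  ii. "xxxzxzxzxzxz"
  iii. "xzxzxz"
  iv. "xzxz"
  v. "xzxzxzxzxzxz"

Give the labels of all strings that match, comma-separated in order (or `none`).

i → match
ii → no match — must start with "xz"
iii → match
iv → match
v → match

i, iii, iv, v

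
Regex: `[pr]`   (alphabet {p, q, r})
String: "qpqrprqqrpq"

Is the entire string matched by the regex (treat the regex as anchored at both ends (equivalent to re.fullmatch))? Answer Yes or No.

No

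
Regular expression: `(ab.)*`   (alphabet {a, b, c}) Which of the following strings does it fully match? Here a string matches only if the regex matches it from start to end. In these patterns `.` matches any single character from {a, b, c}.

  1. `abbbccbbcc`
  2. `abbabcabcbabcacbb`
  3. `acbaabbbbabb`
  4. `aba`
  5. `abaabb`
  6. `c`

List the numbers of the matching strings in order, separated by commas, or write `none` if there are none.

1 → no match
2 → no match
3 → no match
4 → match
5 → match
6 → no match

4, 5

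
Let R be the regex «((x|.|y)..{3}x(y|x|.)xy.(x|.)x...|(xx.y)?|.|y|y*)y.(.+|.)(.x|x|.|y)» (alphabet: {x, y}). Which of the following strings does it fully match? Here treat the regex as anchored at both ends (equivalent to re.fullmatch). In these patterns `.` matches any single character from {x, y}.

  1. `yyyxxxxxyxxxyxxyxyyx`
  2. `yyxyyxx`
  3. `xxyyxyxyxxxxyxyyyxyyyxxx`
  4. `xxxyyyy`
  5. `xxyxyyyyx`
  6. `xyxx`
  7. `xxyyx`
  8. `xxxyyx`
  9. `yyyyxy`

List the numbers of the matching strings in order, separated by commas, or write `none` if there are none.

1, 2, 9

1 → match
2. `yyxyyxx` → match
3 → no match
4. `xxxyyyy` → no match
5. `xxyxyyyyx` → no match
6. `xyxx` → no match
7. `xxyyx` → no match
8. `xxxyyx` → no match
9. `yyyyxy` → match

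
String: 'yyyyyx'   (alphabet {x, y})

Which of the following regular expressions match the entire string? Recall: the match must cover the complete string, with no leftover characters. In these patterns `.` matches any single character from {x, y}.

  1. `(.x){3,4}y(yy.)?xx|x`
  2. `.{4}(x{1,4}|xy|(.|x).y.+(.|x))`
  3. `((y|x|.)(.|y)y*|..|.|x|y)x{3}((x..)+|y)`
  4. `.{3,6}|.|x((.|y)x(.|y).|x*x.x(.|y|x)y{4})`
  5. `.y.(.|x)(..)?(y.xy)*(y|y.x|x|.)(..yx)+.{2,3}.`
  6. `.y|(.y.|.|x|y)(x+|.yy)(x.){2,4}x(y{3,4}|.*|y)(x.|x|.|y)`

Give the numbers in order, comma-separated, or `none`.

4

1 → no match
2 → no match
3 → no match
4 → match
5 → no match
6 → no match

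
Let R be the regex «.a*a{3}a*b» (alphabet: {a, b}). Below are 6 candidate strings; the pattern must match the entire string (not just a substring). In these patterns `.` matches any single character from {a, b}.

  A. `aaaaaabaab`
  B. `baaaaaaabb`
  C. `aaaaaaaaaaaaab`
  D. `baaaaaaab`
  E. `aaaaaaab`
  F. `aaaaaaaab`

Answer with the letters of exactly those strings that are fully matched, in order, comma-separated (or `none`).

C, D, E, F

A → no match
B → no match
C → match
D → match
E → match
F → match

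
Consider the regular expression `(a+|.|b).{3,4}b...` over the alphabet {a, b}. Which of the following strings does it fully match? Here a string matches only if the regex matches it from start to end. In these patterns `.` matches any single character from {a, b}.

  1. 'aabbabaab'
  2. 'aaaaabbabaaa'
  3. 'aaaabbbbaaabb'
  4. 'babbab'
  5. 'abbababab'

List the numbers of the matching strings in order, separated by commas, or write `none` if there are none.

1 → match
2 → match
3 → no match
4 → no match
5 → no match

1, 2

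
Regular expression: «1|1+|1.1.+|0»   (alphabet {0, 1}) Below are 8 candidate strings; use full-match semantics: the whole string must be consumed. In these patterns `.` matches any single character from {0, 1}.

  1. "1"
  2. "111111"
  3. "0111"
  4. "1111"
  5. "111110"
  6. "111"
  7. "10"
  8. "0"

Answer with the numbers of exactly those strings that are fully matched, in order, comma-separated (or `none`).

1 → match
2 → match
3 → no match
4 → match
5 → match
6 → match
7 → no match
8 → match

1, 2, 4, 5, 6, 8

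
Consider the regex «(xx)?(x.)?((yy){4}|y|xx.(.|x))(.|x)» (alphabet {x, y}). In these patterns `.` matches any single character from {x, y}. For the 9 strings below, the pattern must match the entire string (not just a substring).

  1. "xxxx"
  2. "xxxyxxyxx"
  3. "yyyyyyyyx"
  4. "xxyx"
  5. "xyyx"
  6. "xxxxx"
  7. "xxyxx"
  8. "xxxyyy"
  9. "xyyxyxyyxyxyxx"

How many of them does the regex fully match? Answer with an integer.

7

1 → no match
2 → match
3 → match
4 → match
5 → match
6 → match
7 → match
8 → match
9 → no match
Total matched: 7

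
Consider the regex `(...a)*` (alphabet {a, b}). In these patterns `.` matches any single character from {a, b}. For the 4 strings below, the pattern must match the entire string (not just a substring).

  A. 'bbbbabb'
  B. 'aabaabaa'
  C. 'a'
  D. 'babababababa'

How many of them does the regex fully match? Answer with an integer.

2

A → no match
B → match
C → no match
D → match
Total matched: 2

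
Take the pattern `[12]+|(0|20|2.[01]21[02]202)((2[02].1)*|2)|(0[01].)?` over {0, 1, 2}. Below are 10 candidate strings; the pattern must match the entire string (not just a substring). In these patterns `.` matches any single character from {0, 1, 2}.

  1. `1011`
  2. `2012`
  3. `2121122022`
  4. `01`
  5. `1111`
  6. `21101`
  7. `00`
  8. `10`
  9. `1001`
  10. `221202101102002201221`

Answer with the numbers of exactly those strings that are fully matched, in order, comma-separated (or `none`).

1 → no match
2 → no match
3 → no match
4 → no match
5 → match
6 → no match
7 → no match
8 → no match
9 → no match
10 → no match

5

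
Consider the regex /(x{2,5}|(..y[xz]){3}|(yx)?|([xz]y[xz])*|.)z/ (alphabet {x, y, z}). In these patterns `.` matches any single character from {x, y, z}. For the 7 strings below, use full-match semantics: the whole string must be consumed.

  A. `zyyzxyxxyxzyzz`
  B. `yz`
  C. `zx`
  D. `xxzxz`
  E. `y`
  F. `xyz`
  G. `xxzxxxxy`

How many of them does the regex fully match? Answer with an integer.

1

A → no match
B → match
C → no match — must end with `z`
D → no match
E → no match — must end with `z`
F → no match
G → no match — must end with `z`
Total matched: 1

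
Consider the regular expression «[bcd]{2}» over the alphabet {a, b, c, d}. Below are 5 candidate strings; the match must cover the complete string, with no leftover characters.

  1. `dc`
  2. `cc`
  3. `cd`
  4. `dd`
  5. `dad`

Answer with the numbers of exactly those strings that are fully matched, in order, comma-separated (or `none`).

1, 2, 3, 4

1 → match
2 → match
3 → match
4 → match
5 → no match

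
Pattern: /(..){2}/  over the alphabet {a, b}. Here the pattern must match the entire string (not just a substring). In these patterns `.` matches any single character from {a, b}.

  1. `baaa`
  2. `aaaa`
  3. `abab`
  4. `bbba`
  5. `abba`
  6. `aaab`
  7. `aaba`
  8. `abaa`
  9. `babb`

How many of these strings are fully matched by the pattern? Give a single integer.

9

1. `baaa` → match
2. `aaaa` → match
3. `abab` → match
4. `bbba` → match
5. `abba` → match
6. `aaab` → match
7. `aaba` → match
8. `abaa` → match
9. `babb` → match
Total matched: 9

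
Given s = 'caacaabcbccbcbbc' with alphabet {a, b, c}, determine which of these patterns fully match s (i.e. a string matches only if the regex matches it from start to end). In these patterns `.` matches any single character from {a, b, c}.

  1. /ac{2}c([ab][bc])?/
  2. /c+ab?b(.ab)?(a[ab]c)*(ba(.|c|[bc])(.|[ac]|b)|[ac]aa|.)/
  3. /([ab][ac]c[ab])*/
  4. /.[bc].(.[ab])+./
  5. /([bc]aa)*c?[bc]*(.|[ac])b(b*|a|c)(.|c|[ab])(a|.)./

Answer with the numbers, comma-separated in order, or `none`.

1 → no match — must start with 'ac'
2 → no match
3 → no match
4 → no match
5 → match

5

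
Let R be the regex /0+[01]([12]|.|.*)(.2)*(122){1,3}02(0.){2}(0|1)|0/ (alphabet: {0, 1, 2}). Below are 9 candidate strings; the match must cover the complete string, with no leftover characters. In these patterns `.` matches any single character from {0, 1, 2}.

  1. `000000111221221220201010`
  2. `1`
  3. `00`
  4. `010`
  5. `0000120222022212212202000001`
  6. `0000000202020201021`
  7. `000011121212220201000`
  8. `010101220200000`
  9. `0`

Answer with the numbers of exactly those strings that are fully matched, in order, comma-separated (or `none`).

1 → match
2 → no match — must start with `0`
3 → no match
4 → no match
5 → no match
6 → no match
7 → no match
8 → match
9 → match

1, 8, 9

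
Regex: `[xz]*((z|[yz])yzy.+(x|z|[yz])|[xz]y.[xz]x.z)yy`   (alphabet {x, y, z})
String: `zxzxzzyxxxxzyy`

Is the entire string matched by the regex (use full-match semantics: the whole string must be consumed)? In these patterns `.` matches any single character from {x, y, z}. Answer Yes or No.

Yes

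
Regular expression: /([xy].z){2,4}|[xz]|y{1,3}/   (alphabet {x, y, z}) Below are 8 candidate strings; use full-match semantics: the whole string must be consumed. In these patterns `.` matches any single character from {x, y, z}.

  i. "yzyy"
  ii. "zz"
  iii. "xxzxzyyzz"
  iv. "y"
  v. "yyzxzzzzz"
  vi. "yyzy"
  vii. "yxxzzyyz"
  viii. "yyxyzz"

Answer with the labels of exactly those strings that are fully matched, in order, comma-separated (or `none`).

iv

i → no match
ii → no match
iii → no match
iv → match
v → no match
vi → no match
vii → no match
viii → no match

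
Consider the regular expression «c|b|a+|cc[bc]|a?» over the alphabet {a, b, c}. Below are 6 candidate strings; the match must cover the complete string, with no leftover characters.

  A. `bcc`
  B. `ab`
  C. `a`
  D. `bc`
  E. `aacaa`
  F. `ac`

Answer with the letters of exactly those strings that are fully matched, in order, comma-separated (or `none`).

A. `bcc` → no match
B. `ab` → no match
C. `a` → match
D. `bc` → no match
E. `aacaa` → no match
F. `ac` → no match

C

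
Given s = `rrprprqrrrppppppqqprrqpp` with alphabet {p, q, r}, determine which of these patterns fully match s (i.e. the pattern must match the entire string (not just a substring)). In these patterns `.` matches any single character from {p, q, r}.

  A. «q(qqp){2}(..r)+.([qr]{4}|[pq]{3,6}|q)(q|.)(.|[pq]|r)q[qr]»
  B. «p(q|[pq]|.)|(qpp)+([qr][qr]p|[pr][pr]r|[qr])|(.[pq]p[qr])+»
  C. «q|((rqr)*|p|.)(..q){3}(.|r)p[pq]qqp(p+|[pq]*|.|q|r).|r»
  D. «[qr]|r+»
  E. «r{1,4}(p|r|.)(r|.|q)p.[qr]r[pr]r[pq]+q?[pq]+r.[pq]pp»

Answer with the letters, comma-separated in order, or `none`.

A → no match — must start with `qqqp`
B → no match
C → no match
D → no match
E → match

E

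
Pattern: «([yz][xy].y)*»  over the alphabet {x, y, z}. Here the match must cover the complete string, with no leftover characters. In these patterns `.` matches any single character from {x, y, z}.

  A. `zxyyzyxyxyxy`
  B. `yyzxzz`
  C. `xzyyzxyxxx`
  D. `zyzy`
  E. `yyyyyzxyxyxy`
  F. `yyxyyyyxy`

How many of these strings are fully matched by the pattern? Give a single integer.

1

A → no match
B → no match
C → no match
D → match
E → no match
F → no match
Total matched: 1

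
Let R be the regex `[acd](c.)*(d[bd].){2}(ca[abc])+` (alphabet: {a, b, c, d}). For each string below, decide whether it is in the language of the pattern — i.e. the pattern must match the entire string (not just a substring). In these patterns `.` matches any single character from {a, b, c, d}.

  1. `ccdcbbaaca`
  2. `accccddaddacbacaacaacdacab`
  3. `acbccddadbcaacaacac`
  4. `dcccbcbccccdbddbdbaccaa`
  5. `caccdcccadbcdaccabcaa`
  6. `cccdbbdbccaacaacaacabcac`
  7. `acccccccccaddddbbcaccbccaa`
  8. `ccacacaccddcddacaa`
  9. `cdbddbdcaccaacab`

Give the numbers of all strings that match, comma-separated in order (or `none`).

1 → no match
2 → no match
3 → no match
4 → no match
5 → no match
6 → match
7 → no match
8 → match
9 → match

6, 8, 9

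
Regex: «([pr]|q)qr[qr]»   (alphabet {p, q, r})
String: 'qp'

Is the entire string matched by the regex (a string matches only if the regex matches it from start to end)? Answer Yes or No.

No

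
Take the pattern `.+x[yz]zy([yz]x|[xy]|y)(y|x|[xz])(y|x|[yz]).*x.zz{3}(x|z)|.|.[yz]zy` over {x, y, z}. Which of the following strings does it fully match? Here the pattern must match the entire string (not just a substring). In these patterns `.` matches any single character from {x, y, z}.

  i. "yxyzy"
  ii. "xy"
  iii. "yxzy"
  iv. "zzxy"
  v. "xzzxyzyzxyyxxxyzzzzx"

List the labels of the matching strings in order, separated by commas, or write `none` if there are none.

v

i. "yxyzy" → no match
ii. "xy" → no match
iii. "yxzy" → no match
iv. "zzxy" → no match
v → match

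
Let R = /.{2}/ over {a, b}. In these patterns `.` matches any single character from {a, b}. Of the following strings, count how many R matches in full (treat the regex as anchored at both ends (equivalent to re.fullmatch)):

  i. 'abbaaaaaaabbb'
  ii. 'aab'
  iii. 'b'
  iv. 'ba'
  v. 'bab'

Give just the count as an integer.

i → no match
ii → no match
iii → no match
iv → match
v → no match
Total matched: 1

1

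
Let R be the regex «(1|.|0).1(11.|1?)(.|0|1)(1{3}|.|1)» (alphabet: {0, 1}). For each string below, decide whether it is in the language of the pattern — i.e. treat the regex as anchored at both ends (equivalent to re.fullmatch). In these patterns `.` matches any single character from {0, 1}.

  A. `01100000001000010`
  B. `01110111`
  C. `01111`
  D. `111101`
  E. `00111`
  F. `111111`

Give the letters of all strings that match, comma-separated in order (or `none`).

B, C, D, E, F

A → no match
B → match
C → match
D → match
E → match
F → match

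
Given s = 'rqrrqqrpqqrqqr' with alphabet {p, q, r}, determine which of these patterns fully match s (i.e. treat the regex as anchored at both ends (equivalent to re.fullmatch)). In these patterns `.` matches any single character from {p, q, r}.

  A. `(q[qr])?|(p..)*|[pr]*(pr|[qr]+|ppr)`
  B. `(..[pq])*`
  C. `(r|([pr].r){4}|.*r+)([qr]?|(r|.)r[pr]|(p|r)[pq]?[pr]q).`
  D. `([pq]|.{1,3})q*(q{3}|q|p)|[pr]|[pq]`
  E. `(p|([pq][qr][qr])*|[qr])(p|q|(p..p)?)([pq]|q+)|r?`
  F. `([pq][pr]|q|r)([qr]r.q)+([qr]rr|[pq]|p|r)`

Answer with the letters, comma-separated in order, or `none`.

F

A → no match
B → no match
C → no match
D → no match
E → no match
F → match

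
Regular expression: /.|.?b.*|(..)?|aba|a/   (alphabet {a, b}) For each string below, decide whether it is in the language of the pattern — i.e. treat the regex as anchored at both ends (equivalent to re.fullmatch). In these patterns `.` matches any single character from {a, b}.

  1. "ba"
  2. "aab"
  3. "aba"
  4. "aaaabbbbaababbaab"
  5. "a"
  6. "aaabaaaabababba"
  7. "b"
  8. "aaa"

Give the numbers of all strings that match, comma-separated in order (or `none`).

1 → match
2 → no match
3 → match
4 → no match
5 → match
6 → no match
7 → match
8 → no match

1, 3, 5, 7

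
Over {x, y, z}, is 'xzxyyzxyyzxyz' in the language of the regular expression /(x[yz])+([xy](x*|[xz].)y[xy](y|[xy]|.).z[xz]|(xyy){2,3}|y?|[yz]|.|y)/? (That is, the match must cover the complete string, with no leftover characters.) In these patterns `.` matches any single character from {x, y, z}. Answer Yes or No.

No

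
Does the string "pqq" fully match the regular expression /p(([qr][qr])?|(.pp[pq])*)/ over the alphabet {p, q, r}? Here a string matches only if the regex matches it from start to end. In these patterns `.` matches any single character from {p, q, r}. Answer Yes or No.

Yes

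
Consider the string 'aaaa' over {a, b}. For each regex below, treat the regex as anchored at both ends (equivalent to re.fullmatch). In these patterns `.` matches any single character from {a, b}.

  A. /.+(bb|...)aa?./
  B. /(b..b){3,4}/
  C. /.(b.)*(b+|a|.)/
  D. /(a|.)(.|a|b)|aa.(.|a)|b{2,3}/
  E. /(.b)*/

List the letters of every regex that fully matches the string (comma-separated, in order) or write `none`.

A → no match
B → no match — must start with 'b'
C → no match
D → match
E → no match

D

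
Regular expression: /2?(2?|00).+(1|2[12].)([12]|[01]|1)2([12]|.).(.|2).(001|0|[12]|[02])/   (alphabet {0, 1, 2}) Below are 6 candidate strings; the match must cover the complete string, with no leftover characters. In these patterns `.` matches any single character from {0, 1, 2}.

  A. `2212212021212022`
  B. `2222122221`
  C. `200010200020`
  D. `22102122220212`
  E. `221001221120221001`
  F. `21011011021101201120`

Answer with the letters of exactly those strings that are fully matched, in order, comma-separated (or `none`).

C, D, E

A → no match
B → no match
C → match
D → match
E → match
F → no match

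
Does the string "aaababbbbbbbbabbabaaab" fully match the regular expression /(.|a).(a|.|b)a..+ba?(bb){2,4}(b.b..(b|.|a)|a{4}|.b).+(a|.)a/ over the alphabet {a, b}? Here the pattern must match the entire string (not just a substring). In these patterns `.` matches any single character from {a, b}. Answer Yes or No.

No

Every match must end with "a", but "aaababbbbbbbbabbabaaab" does not.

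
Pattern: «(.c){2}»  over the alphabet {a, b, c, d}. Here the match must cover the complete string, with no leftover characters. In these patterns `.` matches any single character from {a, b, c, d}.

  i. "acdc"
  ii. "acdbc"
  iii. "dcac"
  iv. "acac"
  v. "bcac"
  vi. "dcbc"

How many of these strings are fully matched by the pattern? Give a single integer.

i. "acdc" → match
ii. "acdbc" → no match
iii. "dcac" → match
iv. "acac" → match
v. "bcac" → match
vi. "dcbc" → match
Total matched: 5

5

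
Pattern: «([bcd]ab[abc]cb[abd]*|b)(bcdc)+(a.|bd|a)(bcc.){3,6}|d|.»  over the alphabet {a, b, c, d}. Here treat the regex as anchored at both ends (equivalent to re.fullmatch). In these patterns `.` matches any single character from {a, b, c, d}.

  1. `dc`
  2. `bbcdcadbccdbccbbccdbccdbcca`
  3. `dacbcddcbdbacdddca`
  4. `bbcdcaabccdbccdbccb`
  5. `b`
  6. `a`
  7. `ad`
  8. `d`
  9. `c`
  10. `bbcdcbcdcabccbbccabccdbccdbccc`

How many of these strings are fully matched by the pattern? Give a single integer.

7

1 → no match
2 → match
3 → no match
4 → match
5 → match
6 → match
7 → no match
8 → match
9 → match
10 → match
Total matched: 7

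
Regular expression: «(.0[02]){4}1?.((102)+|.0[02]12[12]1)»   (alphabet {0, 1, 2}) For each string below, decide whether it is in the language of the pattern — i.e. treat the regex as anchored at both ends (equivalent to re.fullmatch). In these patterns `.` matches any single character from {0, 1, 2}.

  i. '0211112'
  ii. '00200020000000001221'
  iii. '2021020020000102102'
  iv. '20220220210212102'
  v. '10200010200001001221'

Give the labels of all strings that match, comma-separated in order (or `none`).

ii, iii, iv, v

i → no match
ii → match
iii → match
iv → match
v → match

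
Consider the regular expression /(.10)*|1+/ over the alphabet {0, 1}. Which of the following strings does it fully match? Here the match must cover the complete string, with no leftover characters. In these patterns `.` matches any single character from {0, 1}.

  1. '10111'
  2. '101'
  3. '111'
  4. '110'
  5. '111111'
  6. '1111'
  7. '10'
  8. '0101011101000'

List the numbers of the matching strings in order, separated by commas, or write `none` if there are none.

1. '10111' → no match
2. '101' → no match
3. '111' → match
4. '110' → match
5. '111111' → match
6. '1111' → match
7. '10' → no match
8 → no match

3, 4, 5, 6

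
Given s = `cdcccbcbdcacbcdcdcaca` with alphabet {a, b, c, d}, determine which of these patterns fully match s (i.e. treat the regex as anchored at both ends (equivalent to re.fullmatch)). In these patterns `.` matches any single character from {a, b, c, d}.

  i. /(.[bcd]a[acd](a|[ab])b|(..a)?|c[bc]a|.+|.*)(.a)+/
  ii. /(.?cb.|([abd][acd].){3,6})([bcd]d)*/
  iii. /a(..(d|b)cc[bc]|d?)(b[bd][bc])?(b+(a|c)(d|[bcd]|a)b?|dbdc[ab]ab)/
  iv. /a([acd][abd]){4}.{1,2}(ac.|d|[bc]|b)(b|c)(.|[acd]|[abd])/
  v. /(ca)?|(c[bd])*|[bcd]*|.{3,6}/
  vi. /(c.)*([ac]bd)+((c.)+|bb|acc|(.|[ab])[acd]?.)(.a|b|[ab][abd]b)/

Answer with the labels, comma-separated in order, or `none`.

i, vi

i → match
ii → no match
iii → no match — must start with `a`
iv → no match — must start with `a`
v → no match
vi → match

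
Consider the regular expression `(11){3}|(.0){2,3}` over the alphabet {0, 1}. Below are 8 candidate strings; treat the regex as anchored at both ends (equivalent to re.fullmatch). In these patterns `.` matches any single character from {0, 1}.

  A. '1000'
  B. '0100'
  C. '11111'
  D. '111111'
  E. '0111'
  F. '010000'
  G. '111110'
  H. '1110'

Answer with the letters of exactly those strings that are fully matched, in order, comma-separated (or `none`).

A, D

A. '1000' → match
B. '0100' → no match
C. '11111' → no match
D. '111111' → match
E. '0111' → no match
F. '010000' → no match
G. '111110' → no match
H. '1110' → no match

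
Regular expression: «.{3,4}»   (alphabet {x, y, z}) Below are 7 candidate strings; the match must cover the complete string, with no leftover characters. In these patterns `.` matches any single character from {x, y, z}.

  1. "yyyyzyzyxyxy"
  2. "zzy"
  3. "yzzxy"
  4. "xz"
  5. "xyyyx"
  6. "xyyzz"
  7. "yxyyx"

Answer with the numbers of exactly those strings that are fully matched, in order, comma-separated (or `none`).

1. "yyyyzyzyxyxy" → no match
2. "zzy" → match
3. "yzzxy" → no match
4. "xz" → no match
5. "xyyyx" → no match
6. "xyyzz" → no match
7. "yxyyx" → no match

2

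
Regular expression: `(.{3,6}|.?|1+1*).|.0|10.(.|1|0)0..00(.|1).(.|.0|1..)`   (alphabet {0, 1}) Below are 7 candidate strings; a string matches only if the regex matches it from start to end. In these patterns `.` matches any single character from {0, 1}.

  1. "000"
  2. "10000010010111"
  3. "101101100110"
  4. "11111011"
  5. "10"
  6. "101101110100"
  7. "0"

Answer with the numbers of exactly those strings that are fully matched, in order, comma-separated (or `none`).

2, 3, 5, 7

1 → no match
2 → match
3 → match
4 → no match
5 → match
6 → no match
7 → match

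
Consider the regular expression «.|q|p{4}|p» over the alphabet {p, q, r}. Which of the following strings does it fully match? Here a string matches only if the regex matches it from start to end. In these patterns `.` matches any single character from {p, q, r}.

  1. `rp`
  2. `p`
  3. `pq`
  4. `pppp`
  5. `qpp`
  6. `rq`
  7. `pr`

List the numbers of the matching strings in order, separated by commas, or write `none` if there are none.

2, 4

1 → no match
2 → match
3 → no match
4 → match
5 → no match
6 → no match
7 → no match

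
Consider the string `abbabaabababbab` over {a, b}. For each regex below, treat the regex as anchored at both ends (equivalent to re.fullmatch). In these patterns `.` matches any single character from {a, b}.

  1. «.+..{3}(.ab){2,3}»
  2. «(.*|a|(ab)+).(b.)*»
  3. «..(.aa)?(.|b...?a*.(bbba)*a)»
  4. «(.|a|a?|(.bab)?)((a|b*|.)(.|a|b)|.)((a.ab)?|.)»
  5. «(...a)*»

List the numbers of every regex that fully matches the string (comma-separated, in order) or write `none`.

1, 2

1 → match
2 → match
3 → no match
4 → no match
5 → no match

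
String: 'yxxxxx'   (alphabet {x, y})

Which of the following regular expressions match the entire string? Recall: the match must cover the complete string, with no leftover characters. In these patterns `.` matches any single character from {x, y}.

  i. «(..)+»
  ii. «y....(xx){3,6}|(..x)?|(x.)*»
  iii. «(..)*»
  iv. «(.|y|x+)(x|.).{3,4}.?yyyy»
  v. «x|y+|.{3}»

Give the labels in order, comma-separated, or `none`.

i, iii

i → match
ii → no match
iii → match
iv → no match — must end with 'yyyy'
v → no match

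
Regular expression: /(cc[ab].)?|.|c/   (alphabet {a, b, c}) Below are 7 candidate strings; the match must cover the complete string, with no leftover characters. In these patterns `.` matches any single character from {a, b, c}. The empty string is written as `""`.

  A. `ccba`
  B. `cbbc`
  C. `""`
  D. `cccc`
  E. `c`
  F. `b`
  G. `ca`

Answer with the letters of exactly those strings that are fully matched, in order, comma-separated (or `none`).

A, C, E, F

A. `ccba` → match
B. `cbbc` → no match
C. `""` → match
D. `cccc` → no match
E. `c` → match
F. `b` → match
G. `ca` → no match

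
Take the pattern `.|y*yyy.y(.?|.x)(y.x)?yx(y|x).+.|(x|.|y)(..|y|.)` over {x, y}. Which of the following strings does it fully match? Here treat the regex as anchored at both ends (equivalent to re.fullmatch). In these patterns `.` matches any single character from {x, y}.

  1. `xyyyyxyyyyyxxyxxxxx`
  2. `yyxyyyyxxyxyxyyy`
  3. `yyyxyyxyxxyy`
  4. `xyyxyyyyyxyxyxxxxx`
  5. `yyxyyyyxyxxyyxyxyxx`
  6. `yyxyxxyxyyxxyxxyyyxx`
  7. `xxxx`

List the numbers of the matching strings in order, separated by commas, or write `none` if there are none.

3

1 → no match
2 → no match
3 → match
4 → no match
5 → no match
6 → no match
7 → no match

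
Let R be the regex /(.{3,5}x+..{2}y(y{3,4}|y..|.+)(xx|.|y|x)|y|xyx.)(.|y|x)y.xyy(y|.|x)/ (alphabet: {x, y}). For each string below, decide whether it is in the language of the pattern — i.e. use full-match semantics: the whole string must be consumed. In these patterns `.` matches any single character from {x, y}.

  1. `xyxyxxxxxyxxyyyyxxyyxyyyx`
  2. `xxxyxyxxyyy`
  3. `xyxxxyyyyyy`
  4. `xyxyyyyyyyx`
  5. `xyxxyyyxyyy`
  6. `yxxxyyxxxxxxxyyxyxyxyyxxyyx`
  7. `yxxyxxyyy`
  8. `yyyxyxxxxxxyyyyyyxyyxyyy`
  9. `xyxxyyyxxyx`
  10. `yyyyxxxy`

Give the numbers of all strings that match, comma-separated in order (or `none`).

5, 8

1 → no match
2. `xxxyxyxxyyy` → no match
3. `xyxxxyyyyyy` → no match
4. `xyxyyyyyyyx` → no match
5. `xyxxyyyxyyy` → match
6 → no match
7. `yxxyxxyyy` → no match
8 → match
9. `xyxxyyyxxyx` → no match
10. `yyyyxxxy` → no match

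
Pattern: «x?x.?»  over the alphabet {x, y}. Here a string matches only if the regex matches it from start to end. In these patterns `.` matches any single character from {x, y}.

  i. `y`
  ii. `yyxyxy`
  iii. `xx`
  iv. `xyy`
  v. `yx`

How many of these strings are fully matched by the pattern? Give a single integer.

i → no match
ii → no match
iii → match
iv → no match
v → no match
Total matched: 1

1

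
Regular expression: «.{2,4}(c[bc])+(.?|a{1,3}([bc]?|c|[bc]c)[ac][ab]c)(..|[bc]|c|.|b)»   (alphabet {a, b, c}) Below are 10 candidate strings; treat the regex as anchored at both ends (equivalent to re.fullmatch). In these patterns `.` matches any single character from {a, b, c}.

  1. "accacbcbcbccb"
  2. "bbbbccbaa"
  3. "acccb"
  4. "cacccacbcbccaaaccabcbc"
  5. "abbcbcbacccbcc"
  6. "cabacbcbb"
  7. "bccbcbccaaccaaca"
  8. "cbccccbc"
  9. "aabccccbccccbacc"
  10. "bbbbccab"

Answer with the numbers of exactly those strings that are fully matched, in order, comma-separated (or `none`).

1, 2, 3, 5, 6, 7, 8, 10

1 → match
2 → match
3 → match
4 → no match
5 → match
6 → match
7 → match
8 → match
9 → no match
10 → match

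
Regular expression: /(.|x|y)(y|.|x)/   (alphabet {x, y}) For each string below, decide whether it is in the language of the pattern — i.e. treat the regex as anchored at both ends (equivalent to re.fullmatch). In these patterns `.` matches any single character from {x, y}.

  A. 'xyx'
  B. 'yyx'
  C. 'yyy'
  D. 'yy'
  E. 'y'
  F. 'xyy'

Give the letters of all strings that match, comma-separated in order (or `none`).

A. 'xyx' → no match
B. 'yyx' → no match
C. 'yyy' → no match
D. 'yy' → match
E. 'y' → no match
F. 'xyy' → no match

D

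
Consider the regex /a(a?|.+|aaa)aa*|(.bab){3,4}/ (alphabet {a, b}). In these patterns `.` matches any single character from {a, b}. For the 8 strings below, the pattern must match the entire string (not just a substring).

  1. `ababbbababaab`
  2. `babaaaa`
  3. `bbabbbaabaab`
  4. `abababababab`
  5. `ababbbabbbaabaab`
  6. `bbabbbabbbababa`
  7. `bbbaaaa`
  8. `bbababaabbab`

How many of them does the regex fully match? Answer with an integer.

1

1 → no match
2 → no match
3 → no match
4 → match
5 → no match
6 → no match
7 → no match
8 → no match
Total matched: 1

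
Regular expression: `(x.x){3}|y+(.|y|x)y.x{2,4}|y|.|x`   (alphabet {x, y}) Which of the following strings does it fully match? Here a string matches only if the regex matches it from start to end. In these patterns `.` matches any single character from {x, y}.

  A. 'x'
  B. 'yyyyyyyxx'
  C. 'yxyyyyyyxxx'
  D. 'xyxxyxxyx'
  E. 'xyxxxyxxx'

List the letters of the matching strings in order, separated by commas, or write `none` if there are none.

A, B, D

A → match
B → match
C → no match
D → match
E → no match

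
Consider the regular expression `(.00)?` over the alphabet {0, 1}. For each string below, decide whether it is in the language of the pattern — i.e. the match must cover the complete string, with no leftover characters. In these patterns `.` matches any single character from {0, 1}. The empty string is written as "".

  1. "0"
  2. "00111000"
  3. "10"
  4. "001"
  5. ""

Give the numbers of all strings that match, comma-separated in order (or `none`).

5

1 → no match
2 → no match
3 → no match
4 → no match
5 → match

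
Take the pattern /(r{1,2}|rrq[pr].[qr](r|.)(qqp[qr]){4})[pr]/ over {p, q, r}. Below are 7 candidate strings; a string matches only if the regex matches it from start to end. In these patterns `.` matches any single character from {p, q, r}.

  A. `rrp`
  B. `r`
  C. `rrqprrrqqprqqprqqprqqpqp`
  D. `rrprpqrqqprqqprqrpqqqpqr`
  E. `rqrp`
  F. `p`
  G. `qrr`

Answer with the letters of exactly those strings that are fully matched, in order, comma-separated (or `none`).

A, C

A → match
B → no match
C → match
D → no match
E → no match
F → no match
G → no match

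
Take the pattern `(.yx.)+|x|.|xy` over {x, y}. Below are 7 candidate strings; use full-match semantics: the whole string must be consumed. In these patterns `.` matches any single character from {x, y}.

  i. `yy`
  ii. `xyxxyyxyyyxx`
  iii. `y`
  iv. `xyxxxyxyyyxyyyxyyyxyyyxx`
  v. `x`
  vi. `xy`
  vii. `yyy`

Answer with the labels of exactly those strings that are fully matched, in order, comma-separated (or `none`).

ii, iii, iv, v, vi

i → no match
ii → match
iii → match
iv → match
v → match
vi → match
vii → no match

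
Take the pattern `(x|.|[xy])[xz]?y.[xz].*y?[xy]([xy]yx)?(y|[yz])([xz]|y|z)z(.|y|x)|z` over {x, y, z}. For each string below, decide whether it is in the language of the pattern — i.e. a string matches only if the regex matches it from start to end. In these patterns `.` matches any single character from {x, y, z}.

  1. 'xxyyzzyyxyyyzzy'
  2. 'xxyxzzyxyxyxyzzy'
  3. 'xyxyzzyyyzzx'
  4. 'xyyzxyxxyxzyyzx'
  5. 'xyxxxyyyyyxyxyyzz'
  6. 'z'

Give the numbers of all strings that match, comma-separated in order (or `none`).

1 → match
2 → match
3 → no match
4 → no match
5 → match
6 → match

1, 2, 5, 6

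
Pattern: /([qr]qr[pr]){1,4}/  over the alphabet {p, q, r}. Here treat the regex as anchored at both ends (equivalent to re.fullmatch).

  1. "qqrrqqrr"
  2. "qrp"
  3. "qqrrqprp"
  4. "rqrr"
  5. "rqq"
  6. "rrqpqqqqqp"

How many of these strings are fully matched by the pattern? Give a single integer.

2

1 → match
2 → no match
3 → no match
4 → match
5 → no match
6 → no match
Total matched: 2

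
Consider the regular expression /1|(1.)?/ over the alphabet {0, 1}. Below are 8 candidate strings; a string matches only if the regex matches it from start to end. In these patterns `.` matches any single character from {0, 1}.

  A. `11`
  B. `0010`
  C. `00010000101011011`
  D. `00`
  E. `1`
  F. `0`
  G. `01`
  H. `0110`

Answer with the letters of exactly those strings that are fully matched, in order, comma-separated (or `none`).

A → match
B → no match
C → no match
D → no match
E → match
F → no match
G → no match
H → no match

A, E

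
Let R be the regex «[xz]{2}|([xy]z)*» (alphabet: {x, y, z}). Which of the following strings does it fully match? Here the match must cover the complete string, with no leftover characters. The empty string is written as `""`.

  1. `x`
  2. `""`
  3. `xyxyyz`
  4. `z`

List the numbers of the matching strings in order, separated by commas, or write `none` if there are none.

2

1 → no match
2 → match
3 → no match
4 → no match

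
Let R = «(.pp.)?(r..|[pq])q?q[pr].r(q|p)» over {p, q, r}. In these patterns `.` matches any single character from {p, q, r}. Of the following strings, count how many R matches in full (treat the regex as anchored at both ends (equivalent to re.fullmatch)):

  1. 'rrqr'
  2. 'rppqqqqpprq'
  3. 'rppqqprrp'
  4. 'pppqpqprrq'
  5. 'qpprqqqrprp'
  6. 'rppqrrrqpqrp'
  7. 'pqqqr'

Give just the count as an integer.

5

1 → no match
2 → match
3 → match
4 → match
5 → match
6 → match
7 → no match
Total matched: 5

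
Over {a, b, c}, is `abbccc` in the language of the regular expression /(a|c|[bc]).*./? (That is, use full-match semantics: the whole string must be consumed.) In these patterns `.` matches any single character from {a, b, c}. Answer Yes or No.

Yes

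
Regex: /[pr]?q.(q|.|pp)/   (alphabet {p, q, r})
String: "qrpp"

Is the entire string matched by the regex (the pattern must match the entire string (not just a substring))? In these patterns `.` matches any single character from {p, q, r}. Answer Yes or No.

Yes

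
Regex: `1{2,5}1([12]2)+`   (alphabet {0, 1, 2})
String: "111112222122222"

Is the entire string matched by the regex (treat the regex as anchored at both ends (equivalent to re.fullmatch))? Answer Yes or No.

Yes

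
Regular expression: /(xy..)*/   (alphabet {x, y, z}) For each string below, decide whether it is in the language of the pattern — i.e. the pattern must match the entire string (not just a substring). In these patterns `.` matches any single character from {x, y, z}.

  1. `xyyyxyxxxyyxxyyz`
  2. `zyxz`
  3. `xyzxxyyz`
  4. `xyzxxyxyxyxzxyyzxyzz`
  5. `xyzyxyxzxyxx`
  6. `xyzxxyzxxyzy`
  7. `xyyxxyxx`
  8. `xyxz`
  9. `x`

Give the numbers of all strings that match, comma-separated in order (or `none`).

1, 3, 4, 5, 6, 7, 8

1 → match
2 → no match
3 → match
4 → match
5 → match
6 → match
7 → match
8 → match
9 → no match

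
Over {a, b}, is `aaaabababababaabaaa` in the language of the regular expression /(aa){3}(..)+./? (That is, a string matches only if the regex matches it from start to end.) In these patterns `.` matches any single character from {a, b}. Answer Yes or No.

No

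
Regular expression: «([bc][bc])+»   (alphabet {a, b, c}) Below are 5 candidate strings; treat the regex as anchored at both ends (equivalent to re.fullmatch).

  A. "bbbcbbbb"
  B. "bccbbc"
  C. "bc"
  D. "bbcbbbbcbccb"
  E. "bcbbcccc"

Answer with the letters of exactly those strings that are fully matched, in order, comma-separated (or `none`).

A, B, C, D, E

A → match
B → match
C → match
D → match
E → match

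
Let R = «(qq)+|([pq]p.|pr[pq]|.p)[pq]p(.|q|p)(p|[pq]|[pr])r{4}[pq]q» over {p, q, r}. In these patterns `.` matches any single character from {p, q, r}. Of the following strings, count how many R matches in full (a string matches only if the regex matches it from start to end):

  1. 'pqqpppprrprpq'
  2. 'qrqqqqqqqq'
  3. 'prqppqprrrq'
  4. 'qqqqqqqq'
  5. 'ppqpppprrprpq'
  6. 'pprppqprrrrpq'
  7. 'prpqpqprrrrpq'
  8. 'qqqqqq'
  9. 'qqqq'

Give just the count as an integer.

5

1 → no match
2 → no match
3 → no match
4 → match
5 → no match
6 → match
7 → match
8 → match
9 → match
Total matched: 5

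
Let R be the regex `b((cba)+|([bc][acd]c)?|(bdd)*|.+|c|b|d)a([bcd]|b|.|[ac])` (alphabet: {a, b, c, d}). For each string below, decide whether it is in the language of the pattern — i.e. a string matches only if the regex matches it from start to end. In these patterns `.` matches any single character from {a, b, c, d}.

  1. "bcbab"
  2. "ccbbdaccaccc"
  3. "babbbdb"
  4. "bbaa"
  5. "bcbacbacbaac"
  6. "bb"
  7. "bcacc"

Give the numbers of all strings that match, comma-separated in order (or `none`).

1, 4, 5

1. "bcbab" → match
2. "ccbbdaccaccc" → no match — must start with "b"
3. "babbbdb" → no match
4. "bbaa" → match
5. "bcbacbacbaac" → match
6. "bb" → no match
7. "bcacc" → no match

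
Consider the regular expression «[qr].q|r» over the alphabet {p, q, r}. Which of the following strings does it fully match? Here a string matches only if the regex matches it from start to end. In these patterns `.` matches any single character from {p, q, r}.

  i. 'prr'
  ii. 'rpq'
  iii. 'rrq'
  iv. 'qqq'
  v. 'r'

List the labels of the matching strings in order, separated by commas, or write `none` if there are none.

i → no match
ii → match
iii → match
iv → match
v → match

ii, iii, iv, v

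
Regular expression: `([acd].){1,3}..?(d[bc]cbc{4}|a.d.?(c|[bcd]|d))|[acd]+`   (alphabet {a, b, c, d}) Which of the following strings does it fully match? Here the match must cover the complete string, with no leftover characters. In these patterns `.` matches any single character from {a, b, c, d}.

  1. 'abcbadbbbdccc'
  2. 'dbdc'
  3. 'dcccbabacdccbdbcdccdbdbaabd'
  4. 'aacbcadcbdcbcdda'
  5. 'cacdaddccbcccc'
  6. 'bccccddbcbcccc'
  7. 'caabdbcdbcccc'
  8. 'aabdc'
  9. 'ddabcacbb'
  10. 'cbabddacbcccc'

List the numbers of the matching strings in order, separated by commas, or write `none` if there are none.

1 → no match
2 → no match
3 → no match
4 → no match
5 → match
6 → no match
7 → no match
8 → no match
9 → no match
10 → no match

5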